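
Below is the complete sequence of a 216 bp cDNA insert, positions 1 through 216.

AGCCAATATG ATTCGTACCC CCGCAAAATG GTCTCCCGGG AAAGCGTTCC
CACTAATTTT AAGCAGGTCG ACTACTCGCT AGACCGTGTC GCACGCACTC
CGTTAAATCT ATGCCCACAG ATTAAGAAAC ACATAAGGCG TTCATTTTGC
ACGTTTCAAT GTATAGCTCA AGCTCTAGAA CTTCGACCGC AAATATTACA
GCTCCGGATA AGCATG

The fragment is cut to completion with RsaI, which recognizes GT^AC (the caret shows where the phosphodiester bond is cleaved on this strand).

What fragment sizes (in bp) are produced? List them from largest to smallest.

200, 16 bp

The RsaI site (GTAC) starts at position 15.
RsaI cuts after base 2 of each site, so after position 16.
Linear molecule, 1 cut → 2 fragments:
  1–16 → 16 bp
  17–216 → 200 bp
Sorted largest to smallest: 200, 16 bp.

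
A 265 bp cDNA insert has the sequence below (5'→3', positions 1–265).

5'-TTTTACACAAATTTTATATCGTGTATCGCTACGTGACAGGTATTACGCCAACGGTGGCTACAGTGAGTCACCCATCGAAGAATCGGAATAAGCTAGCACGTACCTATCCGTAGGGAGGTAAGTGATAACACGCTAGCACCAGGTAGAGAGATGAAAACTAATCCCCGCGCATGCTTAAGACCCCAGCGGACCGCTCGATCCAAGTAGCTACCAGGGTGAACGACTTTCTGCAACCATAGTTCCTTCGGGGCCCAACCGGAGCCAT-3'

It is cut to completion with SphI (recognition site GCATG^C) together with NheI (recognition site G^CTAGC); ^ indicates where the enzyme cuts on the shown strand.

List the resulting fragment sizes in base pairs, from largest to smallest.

92, 92, 41, 40 bp

The SphI site (GCATGC) starts at position 169.
SphI cuts after base 5 of each site (before the last base), so after position 173.
NheI sites (GCTAGC) start at positions 92, 132.
NheI cuts after the first base of each site, so after positions 92, 132.
Combined cut positions: 92, 132, 173.
Linear molecule, 3 cuts → 4 fragments:
  1–92 → 92 bp
  93–132 → 40 bp
  133–173 → 41 bp
  174–265 → 92 bp
Sorted largest to smallest: 92, 92, 41, 40 bp.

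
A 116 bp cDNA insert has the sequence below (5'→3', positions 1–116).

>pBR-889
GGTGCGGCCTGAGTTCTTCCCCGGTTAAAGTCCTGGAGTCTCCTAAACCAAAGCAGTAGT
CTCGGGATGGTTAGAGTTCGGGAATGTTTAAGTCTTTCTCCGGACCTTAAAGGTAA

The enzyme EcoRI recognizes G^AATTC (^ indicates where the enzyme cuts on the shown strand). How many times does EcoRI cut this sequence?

0

No occurrence of GAATTC is present in the sequence.
EcoRI does not cut: 0 sites.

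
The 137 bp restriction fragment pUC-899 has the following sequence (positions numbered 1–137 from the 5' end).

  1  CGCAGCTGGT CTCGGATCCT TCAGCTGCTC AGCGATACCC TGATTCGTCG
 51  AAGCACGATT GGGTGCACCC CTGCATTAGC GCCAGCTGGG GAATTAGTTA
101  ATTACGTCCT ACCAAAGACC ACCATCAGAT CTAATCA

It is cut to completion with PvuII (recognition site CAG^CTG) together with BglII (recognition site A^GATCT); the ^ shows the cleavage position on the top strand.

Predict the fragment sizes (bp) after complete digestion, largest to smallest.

61, 42, 19, 10, 5 bp

PvuII sites (CAGCTG) start at positions 3, 22, 83.
PvuII cuts after base 3 of each site, so after positions 5, 24, 85.
The BglII site (AGATCT) starts at position 127.
BglII cuts after the first base of each site, so after position 127.
Combined cut positions: 5, 24, 85, 127.
Linear molecule, 4 cuts → 5 fragments:
  1–5 → 5 bp
  6–24 → 19 bp
  25–85 → 61 bp
  86–127 → 42 bp
  128–137 → 10 bp
Sorted largest to smallest: 61, 42, 19, 10, 5 bp.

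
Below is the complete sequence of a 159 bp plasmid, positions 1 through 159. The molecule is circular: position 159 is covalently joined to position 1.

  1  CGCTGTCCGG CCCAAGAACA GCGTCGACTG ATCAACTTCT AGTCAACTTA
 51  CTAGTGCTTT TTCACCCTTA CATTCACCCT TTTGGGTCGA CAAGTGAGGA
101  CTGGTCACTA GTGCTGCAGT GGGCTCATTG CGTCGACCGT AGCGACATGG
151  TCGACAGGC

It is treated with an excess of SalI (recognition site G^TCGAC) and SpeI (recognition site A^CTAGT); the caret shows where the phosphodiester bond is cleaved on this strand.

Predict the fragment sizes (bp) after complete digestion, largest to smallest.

36, 32, 27, 25, 21, 18 bp

SalI sites (GTCGAC) start at positions 23, 86, 132, 150.
SalI cuts after the first base of each site, so after positions 23, 86, 132, 150.
SpeI sites (ACTAGT) start at positions 50, 107.
SpeI cuts after the first base of each site, so after positions 50, 107.
Combined cut positions: 23, 50, 86, 107, 132, 150.
Circular molecule, 6 cuts → 6 fragments:
  24–50 → 27 bp
  51–86 → 36 bp
  87–107 → 21 bp
  108–132 → 25 bp
  133–150 → 18 bp
  151–159 then 1–23 → 9 + 23 = 32 bp
Sorted largest to smallest: 36, 32, 27, 25, 21, 18 bp.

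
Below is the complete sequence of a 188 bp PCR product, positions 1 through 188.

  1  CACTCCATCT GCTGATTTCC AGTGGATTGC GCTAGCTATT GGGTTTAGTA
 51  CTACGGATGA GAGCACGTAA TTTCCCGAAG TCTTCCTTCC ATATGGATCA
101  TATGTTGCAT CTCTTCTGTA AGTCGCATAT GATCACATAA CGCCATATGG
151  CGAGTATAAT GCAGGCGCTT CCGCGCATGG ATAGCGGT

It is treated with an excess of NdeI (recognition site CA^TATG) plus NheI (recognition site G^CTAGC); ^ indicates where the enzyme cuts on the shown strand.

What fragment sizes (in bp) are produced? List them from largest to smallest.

60, 43, 31, 27, 18, 9 bp

NdeI sites (CATATG) start at positions 90, 99, 126, 144.
NdeI cuts after base 2 of each site, so after positions 91, 100, 127, 145.
The NheI site (GCTAGC) starts at position 31.
NheI cuts after the first base of each site, so after position 31.
Combined cut positions: 31, 91, 100, 127, 145.
Linear molecule, 5 cuts → 6 fragments:
  1–31 → 31 bp
  32–91 → 60 bp
  92–100 → 9 bp
  101–127 → 27 bp
  128–145 → 18 bp
  146–188 → 43 bp
Sorted largest to smallest: 60, 43, 31, 27, 18, 9 bp.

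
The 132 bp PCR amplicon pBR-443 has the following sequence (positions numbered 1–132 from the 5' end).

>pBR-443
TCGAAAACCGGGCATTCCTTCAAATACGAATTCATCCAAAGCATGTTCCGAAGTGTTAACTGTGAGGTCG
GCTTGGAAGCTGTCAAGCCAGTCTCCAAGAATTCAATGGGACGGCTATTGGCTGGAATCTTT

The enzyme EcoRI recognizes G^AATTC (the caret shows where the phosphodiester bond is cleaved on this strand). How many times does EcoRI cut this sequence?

GAATTC occurs starting at positions 28, 99.
EcoRI cuts at 2 sites.

2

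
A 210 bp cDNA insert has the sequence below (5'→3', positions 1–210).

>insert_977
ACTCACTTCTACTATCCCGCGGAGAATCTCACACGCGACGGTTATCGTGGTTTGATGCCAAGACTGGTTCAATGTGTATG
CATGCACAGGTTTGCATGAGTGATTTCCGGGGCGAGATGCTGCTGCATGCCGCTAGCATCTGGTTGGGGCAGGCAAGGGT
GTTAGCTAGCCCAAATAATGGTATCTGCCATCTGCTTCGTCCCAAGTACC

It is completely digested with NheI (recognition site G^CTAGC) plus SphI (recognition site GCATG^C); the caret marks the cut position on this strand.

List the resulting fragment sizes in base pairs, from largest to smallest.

84, 45, 45, 33, 3 bp

NheI sites (GCTAGC) start at positions 132, 165.
NheI cuts after the first base of each site, so after positions 132, 165.
SphI sites (GCATGC) start at positions 80, 125.
SphI cuts after base 5 of each site (before the last base), so after positions 84, 129.
Combined cut positions: 84, 129, 132, 165.
Linear molecule, 4 cuts → 5 fragments:
  1–84 → 84 bp
  85–129 → 45 bp
  130–132 → 3 bp
  133–165 → 33 bp
  166–210 → 45 bp
Sorted largest to smallest: 84, 45, 45, 33, 3 bp.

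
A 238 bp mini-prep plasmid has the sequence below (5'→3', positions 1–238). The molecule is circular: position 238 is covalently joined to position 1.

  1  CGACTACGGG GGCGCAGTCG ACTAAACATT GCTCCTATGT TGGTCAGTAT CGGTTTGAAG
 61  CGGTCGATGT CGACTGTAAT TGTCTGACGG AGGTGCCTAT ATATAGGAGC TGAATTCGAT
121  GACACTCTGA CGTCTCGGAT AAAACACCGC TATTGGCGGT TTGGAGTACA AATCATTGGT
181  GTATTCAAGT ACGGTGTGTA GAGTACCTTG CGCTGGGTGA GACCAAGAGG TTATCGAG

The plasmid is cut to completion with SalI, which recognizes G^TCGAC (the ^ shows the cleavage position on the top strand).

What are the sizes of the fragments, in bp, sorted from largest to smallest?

SalI sites (GTCGAC) start at positions 17, 69.
SalI cuts after the first base of each site, so after positions 17, 69.
Circular molecule, 2 cuts → 2 fragments:
  18–69 → 52 bp
  70–238 then 1–17 → 169 + 17 = 186 bp
Sorted largest to smallest: 186, 52 bp.

186, 52 bp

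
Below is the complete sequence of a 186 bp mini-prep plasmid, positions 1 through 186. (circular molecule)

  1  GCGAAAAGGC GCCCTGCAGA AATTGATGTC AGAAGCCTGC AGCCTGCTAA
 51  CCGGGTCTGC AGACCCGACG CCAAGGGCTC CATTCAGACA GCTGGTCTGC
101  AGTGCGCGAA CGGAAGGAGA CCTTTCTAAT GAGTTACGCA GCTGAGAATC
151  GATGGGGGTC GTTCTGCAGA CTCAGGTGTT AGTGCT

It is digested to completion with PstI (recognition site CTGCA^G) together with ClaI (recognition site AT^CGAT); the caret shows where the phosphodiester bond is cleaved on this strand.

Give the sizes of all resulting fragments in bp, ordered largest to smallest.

PstI sites (CTGCAG) start at positions 14, 37, 57, 97, 164.
PstI cuts after base 5 of each site (before the last base), so after positions 18, 41, 61, 101, 168.
The ClaI site (ATCGAT) starts at position 148.
ClaI cuts after base 2 of each site, so after position 149.
Combined cut positions: 18, 41, 61, 101, 149, 168.
Circular molecule, 6 cuts → 6 fragments:
  19–41 → 23 bp
  42–61 → 20 bp
  62–101 → 40 bp
  102–149 → 48 bp
  150–168 → 19 bp
  169–186 then 1–18 → 18 + 18 = 36 bp
Sorted largest to smallest: 48, 40, 36, 23, 20, 19 bp.

48, 40, 36, 23, 20, 19 bp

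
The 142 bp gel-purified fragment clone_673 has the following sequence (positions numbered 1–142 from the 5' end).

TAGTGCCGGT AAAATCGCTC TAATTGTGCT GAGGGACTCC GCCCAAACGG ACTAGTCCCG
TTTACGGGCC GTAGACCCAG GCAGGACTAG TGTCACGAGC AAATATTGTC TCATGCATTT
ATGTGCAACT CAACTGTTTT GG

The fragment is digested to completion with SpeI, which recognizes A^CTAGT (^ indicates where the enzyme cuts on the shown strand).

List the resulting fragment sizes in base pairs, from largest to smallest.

56, 51, 35 bp

SpeI sites (ACTAGT) start at positions 51, 86.
SpeI cuts after the first base of each site, so after positions 51, 86.
Linear molecule, 2 cuts → 3 fragments:
  1–51 → 51 bp
  52–86 → 35 bp
  87–142 → 56 bp
Sorted largest to smallest: 56, 51, 35 bp.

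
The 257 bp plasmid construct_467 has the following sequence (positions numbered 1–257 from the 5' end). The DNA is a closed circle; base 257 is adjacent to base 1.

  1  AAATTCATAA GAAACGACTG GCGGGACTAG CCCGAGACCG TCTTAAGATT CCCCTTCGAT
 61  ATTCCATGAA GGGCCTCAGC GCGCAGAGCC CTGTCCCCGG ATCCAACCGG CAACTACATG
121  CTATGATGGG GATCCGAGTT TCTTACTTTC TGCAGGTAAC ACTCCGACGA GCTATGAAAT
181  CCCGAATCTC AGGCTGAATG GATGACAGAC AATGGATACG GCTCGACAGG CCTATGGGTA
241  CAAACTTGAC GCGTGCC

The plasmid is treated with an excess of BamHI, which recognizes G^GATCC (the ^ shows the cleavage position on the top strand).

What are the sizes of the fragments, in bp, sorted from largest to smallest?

BamHI sites (GGATCC) start at positions 99, 130.
BamHI cuts after the first base of each site, so after positions 99, 130.
Circular molecule, 2 cuts → 2 fragments:
  100–130 → 31 bp
  131–257 then 1–99 → 127 + 99 = 226 bp
Sorted largest to smallest: 226, 31 bp.

226, 31 bp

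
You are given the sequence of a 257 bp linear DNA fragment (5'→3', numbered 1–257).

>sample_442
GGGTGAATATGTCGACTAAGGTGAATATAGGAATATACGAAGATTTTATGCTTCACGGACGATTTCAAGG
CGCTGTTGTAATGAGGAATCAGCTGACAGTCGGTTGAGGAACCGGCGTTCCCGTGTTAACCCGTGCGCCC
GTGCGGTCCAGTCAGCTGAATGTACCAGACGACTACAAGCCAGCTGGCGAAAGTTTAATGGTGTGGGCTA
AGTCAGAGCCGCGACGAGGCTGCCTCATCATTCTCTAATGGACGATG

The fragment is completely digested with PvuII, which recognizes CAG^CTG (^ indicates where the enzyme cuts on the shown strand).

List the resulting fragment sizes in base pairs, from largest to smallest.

92, 74, 63, 28 bp

PvuII sites (CAGCTG) start at positions 90, 153, 181.
PvuII cuts after base 3 of each site, so after positions 92, 155, 183.
Linear molecule, 3 cuts → 4 fragments:
  1–92 → 92 bp
  93–155 → 63 bp
  156–183 → 28 bp
  184–257 → 74 bp
Sorted largest to smallest: 92, 74, 63, 28 bp.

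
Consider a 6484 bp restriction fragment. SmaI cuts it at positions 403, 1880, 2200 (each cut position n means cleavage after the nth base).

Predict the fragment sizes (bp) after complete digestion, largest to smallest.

Linear molecule, 3 cuts → 4 fragments:
  403 − 0 = 403 bp
  1880 − 403 = 1477 bp
  2200 − 1880 = 320 bp
  6484 − 2200 = 4284 bp
Sorted largest to smallest: 4284, 1477, 403, 320 bp.

4284, 1477, 403, 320 bp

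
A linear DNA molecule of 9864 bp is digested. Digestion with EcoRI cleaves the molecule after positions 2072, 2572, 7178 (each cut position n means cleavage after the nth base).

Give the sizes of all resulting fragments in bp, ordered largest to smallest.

Linear molecule, 3 cuts → 4 fragments:
  2072 − 0 = 2072 bp
  2572 − 2072 = 500 bp
  7178 − 2572 = 4606 bp
  9864 − 7178 = 2686 bp
Sorted largest to smallest: 4606, 2686, 2072, 500 bp.

4606, 2686, 2072, 500 bp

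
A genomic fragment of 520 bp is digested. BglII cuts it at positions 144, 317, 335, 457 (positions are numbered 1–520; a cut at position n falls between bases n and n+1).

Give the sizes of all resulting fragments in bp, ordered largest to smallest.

173, 144, 122, 63, 18 bp

Linear molecule, 4 cuts → 5 fragments:
  144 − 0 = 144 bp
  317 − 144 = 173 bp
  335 − 317 = 18 bp
  457 − 335 = 122 bp
  520 − 457 = 63 bp
Sorted largest to smallest: 173, 144, 122, 63, 18 bp.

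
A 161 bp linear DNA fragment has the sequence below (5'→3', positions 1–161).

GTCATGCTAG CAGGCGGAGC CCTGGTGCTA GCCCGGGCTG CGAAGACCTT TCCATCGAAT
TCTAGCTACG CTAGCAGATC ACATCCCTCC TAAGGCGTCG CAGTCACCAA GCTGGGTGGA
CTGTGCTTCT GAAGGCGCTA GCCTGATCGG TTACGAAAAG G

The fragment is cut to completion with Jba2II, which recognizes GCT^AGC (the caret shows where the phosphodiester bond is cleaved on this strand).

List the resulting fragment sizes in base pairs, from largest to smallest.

67, 43, 22, 21, 8 bp

Jba2II sites (GCTAGC) start at positions 6, 27, 70, 137.
Jba2II cuts after base 3 of each site, so after positions 8, 29, 72, 139.
Linear molecule, 4 cuts → 5 fragments:
  1–8 → 8 bp
  9–29 → 21 bp
  30–72 → 43 bp
  73–139 → 67 bp
  140–161 → 22 bp
Sorted largest to smallest: 67, 43, 22, 21, 8 bp.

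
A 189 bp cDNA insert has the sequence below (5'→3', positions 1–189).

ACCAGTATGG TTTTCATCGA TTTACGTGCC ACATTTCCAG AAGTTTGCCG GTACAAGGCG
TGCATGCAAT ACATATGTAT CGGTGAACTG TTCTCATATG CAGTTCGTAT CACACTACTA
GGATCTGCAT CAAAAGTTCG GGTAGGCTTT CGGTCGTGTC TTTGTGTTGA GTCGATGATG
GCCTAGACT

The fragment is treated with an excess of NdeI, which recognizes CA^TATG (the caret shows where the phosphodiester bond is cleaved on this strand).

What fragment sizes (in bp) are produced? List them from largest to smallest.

NdeI sites (CATATG) start at positions 72, 95.
NdeI cuts after base 2 of each site, so after positions 73, 96.
Linear molecule, 2 cuts → 3 fragments:
  1–73 → 73 bp
  74–96 → 23 bp
  97–189 → 93 bp
Sorted largest to smallest: 93, 73, 23 bp.

93, 73, 23 bp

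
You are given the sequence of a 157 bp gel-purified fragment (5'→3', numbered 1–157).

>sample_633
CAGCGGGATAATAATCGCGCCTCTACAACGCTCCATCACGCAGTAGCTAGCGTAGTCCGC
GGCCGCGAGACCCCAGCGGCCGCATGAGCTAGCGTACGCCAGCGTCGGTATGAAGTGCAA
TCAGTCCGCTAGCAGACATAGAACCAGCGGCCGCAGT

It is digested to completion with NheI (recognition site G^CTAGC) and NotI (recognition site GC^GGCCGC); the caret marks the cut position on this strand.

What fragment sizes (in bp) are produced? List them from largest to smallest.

NheI sites (GCTAGC) start at positions 46, 88, 128.
NheI cuts after the first base of each site, so after positions 46, 88, 128.
NotI sites (GCGGCCGC) start at positions 59, 76, 147.
NotI cuts after base 2 of each site, so after positions 60, 77, 148.
Combined cut positions: 46, 60, 77, 88, 128, 148.
Linear molecule, 6 cuts → 7 fragments:
  1–46 → 46 bp
  47–60 → 14 bp
  61–77 → 17 bp
  78–88 → 11 bp
  89–128 → 40 bp
  129–148 → 20 bp
  149–157 → 9 bp
Sorted largest to smallest: 46, 40, 20, 17, 14, 11, 9 bp.

46, 40, 20, 17, 14, 11, 9 bp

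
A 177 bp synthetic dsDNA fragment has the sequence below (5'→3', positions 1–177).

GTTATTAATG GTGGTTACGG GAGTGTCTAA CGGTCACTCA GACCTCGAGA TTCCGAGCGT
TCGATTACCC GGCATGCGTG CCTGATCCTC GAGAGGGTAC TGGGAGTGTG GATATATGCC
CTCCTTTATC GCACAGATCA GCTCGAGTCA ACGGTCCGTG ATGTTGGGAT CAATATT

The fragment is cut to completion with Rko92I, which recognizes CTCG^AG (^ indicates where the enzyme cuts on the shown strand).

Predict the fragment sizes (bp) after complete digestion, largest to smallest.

54, 47, 44, 32 bp

Rko92I sites (CTCGAG) start at positions 44, 88, 142.
Rko92I cuts after base 4 of each site, so after positions 47, 91, 145.
Linear molecule, 3 cuts → 4 fragments:
  1–47 → 47 bp
  48–91 → 44 bp
  92–145 → 54 bp
  146–177 → 32 bp
Sorted largest to smallest: 54, 47, 44, 32 bp.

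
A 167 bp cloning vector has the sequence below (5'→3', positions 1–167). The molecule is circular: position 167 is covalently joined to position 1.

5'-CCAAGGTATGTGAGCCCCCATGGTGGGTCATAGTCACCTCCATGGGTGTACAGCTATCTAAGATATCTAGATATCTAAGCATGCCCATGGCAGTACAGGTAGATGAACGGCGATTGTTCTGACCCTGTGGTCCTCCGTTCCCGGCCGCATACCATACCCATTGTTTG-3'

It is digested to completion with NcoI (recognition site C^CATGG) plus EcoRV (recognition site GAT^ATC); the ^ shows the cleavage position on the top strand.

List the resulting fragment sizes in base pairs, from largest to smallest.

NcoI sites (CCATGG) start at positions 18, 40, 85.
NcoI cuts after the first base of each site, so after positions 18, 40, 85.
EcoRV sites (GATATC) start at positions 62, 70.
EcoRV cuts after base 3 of each site, so after positions 64, 72.
Combined cut positions: 18, 40, 64, 72, 85.
Circular molecule, 5 cuts → 5 fragments:
  19–40 → 22 bp
  41–64 → 24 bp
  65–72 → 8 bp
  73–85 → 13 bp
  86–167 then 1–18 → 82 + 18 = 100 bp
Sorted largest to smallest: 100, 24, 22, 13, 8 bp.

100, 24, 22, 13, 8 bp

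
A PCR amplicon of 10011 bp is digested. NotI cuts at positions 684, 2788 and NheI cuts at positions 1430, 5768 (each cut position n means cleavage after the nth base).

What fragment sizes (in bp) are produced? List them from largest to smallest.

4243, 2980, 1358, 746, 684 bp

Combined cut positions (sorted): 684, 1430, 2788, 5768.
Linear molecule, 4 cuts → 5 fragments:
  684 − 0 = 684 bp
  1430 − 684 = 746 bp
  2788 − 1430 = 1358 bp
  5768 − 2788 = 2980 bp
  10011 − 5768 = 4243 bp
Sorted largest to smallest: 4243, 2980, 1358, 746, 684 bp.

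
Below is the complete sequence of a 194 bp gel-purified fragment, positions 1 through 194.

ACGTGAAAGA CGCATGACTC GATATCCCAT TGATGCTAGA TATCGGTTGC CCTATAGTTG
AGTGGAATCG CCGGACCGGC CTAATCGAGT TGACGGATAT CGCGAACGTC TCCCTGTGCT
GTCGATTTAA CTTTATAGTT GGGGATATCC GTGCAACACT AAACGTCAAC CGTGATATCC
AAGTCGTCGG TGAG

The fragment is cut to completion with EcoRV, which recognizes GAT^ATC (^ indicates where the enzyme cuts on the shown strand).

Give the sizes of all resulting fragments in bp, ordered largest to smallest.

57, 48, 30, 23, 18, 18 bp

EcoRV sites (GATATC) start at positions 21, 39, 96, 144, 174.
EcoRV cuts after base 3 of each site, so after positions 23, 41, 98, 146, 176.
Linear molecule, 5 cuts → 6 fragments:
  1–23 → 23 bp
  24–41 → 18 bp
  42–98 → 57 bp
  99–146 → 48 bp
  147–176 → 30 bp
  177–194 → 18 bp
Sorted largest to smallest: 57, 48, 30, 23, 18, 18 bp.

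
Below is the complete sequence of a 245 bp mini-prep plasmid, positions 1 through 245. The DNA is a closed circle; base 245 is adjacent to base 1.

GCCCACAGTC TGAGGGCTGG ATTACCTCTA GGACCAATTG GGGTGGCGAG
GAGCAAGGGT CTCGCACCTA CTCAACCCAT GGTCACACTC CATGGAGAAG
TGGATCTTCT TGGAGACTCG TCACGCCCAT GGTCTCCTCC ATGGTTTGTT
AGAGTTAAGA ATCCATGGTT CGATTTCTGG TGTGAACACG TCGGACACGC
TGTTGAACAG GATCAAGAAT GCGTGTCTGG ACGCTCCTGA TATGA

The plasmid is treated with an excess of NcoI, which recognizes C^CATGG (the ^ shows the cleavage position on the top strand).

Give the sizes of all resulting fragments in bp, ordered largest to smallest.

159, 37, 24, 13, 12 bp

NcoI sites (CCATGG) start at positions 77, 90, 127, 139, 163.
NcoI cuts after the first base of each site, so after positions 77, 90, 127, 139, 163.
Circular molecule, 5 cuts → 5 fragments:
  78–90 → 13 bp
  91–127 → 37 bp
  128–139 → 12 bp
  140–163 → 24 bp
  164–245 then 1–77 → 82 + 77 = 159 bp
Sorted largest to smallest: 159, 37, 24, 13, 12 bp.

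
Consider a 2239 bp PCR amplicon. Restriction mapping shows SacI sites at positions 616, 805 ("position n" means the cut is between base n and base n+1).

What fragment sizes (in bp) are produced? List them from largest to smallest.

1434, 616, 189 bp

Linear molecule, 2 cuts → 3 fragments:
  616 − 0 = 616 bp
  805 − 616 = 189 bp
  2239 − 805 = 1434 bp
Sorted largest to smallest: 1434, 616, 189 bp.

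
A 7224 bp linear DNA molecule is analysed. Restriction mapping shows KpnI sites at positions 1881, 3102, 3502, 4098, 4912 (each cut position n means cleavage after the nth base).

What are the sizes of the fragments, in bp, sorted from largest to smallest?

Linear molecule, 5 cuts → 6 fragments:
  1881 − 0 = 1881 bp
  3102 − 1881 = 1221 bp
  3502 − 3102 = 400 bp
  4098 − 3502 = 596 bp
  4912 − 4098 = 814 bp
  7224 − 4912 = 2312 bp
Sorted largest to smallest: 2312, 1881, 1221, 814, 596, 400 bp.

2312, 1881, 1221, 814, 596, 400 bp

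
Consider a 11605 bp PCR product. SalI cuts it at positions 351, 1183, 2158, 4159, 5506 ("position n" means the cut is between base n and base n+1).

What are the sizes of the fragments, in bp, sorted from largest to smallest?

6099, 2001, 1347, 975, 832, 351 bp

Linear molecule, 5 cuts → 6 fragments:
  351 − 0 = 351 bp
  1183 − 351 = 832 bp
  2158 − 1183 = 975 bp
  4159 − 2158 = 2001 bp
  5506 − 4159 = 1347 bp
  11605 − 5506 = 6099 bp
Sorted largest to smallest: 6099, 2001, 1347, 975, 832, 351 bp.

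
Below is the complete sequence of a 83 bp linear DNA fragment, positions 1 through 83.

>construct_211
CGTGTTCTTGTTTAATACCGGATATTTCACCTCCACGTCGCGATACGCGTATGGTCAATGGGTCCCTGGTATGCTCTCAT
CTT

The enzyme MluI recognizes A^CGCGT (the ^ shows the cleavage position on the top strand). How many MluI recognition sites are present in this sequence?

ACGCGT occurs starting at position 45.
MluI cuts at 1 site.

1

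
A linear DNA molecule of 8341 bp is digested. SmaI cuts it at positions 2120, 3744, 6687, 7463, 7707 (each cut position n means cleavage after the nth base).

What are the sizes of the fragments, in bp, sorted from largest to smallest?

Linear molecule, 5 cuts → 6 fragments:
  2120 − 0 = 2120 bp
  3744 − 2120 = 1624 bp
  6687 − 3744 = 2943 bp
  7463 − 6687 = 776 bp
  7707 − 7463 = 244 bp
  8341 − 7707 = 634 bp
Sorted largest to smallest: 2943, 2120, 1624, 776, 634, 244 bp.

2943, 2120, 1624, 776, 634, 244 bp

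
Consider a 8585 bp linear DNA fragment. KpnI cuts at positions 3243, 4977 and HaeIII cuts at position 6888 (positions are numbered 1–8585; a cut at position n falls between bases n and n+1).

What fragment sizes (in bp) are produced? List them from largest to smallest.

Combined cut positions (sorted): 3243, 4977, 6888.
Linear molecule, 3 cuts → 4 fragments:
  3243 − 0 = 3243 bp
  4977 − 3243 = 1734 bp
  6888 − 4977 = 1911 bp
  8585 − 6888 = 1697 bp
Sorted largest to smallest: 3243, 1911, 1734, 1697 bp.

3243, 1911, 1734, 1697 bp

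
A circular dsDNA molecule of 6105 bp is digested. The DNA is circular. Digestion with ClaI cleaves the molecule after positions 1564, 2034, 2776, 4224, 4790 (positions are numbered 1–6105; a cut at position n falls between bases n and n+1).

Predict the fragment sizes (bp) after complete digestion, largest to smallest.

2879, 1448, 742, 566, 470 bp

Circular molecule, 5 cuts → 5 fragments:
  2034 − 1564 = 470 bp
  2776 − 2034 = 742 bp
  4224 − 2776 = 1448 bp
  4790 − 4224 = 566 bp
  wrap: 6105 − 4790 + 1564 = 2879 bp
Sorted largest to smallest: 2879, 1448, 742, 566, 470 bp.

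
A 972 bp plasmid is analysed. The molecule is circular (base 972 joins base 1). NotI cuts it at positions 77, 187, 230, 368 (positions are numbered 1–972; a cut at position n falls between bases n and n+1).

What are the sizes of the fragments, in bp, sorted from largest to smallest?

681, 138, 110, 43 bp

Circular molecule, 4 cuts → 4 fragments:
  187 − 77 = 110 bp
  230 − 187 = 43 bp
  368 − 230 = 138 bp
  wrap: 972 − 368 + 77 = 681 bp
Sorted largest to smallest: 681, 138, 110, 43 bp.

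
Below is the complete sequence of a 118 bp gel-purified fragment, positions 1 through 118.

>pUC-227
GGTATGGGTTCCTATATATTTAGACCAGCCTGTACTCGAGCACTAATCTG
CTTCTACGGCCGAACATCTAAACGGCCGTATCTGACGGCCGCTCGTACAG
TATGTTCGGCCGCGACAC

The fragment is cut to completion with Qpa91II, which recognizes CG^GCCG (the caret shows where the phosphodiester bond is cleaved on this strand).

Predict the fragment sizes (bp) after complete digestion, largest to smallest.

58, 21, 16, 13, 10 bp

Qpa91II sites (CGGCCG) start at positions 57, 73, 86, 107.
Qpa91II cuts after base 2 of each site, so after positions 58, 74, 87, 108.
Linear molecule, 4 cuts → 5 fragments:
  1–58 → 58 bp
  59–74 → 16 bp
  75–87 → 13 bp
  88–108 → 21 bp
  109–118 → 10 bp
Sorted largest to smallest: 58, 21, 16, 13, 10 bp.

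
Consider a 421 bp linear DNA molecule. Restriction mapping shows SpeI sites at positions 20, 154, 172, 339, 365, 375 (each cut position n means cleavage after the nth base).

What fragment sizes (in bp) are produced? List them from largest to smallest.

167, 134, 46, 26, 20, 18, 10 bp

Linear molecule, 6 cuts → 7 fragments:
  20 − 0 = 20 bp
  154 − 20 = 134 bp
  172 − 154 = 18 bp
  339 − 172 = 167 bp
  365 − 339 = 26 bp
  375 − 365 = 10 bp
  421 − 375 = 46 bp
Sorted largest to smallest: 167, 134, 46, 26, 20, 18, 10 bp.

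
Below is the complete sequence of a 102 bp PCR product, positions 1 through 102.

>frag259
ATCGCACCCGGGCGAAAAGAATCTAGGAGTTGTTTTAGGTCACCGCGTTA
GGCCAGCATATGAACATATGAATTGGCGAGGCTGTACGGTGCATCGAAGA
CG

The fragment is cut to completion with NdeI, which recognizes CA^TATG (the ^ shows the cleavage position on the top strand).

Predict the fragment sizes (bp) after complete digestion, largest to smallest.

NdeI sites (CATATG) start at positions 57, 65.
NdeI cuts after base 2 of each site, so after positions 58, 66.
Linear molecule, 2 cuts → 3 fragments:
  1–58 → 58 bp
  59–66 → 8 bp
  67–102 → 36 bp
Sorted largest to smallest: 58, 36, 8 bp.

58, 36, 8 bp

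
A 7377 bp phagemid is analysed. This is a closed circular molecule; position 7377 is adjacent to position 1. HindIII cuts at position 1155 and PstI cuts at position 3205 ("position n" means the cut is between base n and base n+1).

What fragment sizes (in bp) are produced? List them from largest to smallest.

Combined cut positions (sorted): 1155, 3205.
Circular molecule, 2 cuts → 2 fragments:
  3205 − 1155 = 2050 bp
  wrap: 7377 − 3205 + 1155 = 5327 bp
Sorted largest to smallest: 5327, 2050 bp.

5327, 2050 bp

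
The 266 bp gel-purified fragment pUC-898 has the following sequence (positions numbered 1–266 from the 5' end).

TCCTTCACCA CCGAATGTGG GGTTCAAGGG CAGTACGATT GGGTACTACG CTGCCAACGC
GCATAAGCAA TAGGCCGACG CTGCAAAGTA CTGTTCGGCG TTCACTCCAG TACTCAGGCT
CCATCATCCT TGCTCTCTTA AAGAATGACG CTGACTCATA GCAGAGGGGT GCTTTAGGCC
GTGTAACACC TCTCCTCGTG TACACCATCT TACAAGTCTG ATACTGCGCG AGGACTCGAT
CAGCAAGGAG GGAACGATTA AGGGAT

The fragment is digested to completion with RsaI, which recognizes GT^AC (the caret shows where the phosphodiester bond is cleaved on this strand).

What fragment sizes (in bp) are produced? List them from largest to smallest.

90, 65, 45, 34, 22, 10 bp

RsaI sites (GTAC) start at positions 33, 43, 88, 110, 200.
RsaI cuts after base 2 of each site, so after positions 34, 44, 89, 111, 201.
Linear molecule, 5 cuts → 6 fragments:
  1–34 → 34 bp
  35–44 → 10 bp
  45–89 → 45 bp
  90–111 → 22 bp
  112–201 → 90 bp
  202–266 → 65 bp
Sorted largest to smallest: 90, 65, 45, 34, 22, 10 bp.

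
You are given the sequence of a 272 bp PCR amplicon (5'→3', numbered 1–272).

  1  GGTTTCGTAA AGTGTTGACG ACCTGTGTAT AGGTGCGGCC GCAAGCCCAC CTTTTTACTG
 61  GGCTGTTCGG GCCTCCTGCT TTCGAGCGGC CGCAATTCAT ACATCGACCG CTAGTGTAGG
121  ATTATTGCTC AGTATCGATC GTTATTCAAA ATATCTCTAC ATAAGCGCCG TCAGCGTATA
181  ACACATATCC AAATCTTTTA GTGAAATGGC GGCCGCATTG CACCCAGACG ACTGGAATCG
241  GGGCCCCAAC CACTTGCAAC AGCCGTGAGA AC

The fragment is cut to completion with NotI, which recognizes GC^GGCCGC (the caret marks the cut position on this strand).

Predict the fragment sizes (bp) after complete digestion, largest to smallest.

NotI sites (GCGGCCGC) start at positions 35, 86, 209.
NotI cuts after base 2 of each site, so after positions 36, 87, 210.
Linear molecule, 3 cuts → 4 fragments:
  1–36 → 36 bp
  37–87 → 51 bp
  88–210 → 123 bp
  211–272 → 62 bp
Sorted largest to smallest: 123, 62, 51, 36 bp.

123, 62, 51, 36 bp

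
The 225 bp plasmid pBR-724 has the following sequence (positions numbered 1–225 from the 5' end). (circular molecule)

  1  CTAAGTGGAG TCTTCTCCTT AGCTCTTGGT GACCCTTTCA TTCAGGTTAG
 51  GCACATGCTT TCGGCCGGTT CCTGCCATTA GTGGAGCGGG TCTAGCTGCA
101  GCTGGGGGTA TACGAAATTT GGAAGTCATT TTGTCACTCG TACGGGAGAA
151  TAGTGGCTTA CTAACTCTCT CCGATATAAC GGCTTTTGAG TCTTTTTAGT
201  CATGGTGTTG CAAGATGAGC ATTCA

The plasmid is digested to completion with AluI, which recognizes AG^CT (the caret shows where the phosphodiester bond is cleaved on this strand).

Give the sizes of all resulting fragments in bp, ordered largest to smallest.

146, 73, 6 bp

AluI sites (AGCT) start at positions 21, 94, 100.
AluI cuts after base 2 of each site, so after positions 22, 95, 101.
Circular molecule, 3 cuts → 3 fragments:
  23–95 → 73 bp
  96–101 → 6 bp
  102–225 then 1–22 → 124 + 22 = 146 bp
Sorted largest to smallest: 146, 73, 6 bp.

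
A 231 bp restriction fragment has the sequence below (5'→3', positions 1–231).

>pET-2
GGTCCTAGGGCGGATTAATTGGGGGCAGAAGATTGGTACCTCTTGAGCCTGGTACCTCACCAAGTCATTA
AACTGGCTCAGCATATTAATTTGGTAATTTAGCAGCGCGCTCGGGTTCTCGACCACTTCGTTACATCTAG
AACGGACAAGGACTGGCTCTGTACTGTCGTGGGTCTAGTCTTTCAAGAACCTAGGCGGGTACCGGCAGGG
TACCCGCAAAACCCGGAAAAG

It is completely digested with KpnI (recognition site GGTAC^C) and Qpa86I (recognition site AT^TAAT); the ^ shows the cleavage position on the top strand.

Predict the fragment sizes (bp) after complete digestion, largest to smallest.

116, 31, 24, 18, 16, 15, 11 bp

KpnI sites (GGTACC) start at positions 35, 51, 198, 209.
KpnI cuts after base 5 of each site (before the last base), so after positions 39, 55, 202, 213.
Qpa86I sites (ATTAAT) start at positions 14, 85.
Qpa86I cuts after base 2 of each site, so after positions 15, 86.
Combined cut positions: 15, 39, 55, 86, 202, 213.
Linear molecule, 6 cuts → 7 fragments:
  1–15 → 15 bp
  16–39 → 24 bp
  40–55 → 16 bp
  56–86 → 31 bp
  87–202 → 116 bp
  203–213 → 11 bp
  214–231 → 18 bp
Sorted largest to smallest: 116, 31, 24, 18, 16, 15, 11 bp.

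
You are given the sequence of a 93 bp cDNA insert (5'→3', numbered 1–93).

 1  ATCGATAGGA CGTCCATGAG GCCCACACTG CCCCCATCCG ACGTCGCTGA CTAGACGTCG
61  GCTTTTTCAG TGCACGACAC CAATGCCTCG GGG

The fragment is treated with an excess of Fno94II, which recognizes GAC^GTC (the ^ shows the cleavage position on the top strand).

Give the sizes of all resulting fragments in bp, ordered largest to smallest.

37, 31, 14, 11 bp

Fno94II sites (GACGTC) start at positions 9, 40, 54.
Fno94II cuts after base 3 of each site, so after positions 11, 42, 56.
Linear molecule, 3 cuts → 4 fragments:
  1–11 → 11 bp
  12–42 → 31 bp
  43–56 → 14 bp
  57–93 → 37 bp
Sorted largest to smallest: 37, 31, 14, 11 bp.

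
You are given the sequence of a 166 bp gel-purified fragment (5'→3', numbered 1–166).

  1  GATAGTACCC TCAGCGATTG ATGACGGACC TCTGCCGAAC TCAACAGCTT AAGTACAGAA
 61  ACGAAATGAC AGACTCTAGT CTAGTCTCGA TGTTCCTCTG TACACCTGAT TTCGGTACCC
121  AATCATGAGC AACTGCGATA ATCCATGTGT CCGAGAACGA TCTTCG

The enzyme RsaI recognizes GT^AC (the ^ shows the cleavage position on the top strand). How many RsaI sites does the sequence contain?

4

GTAC occurs starting at positions 5, 53, 100, 115.
RsaI cuts at 4 sites.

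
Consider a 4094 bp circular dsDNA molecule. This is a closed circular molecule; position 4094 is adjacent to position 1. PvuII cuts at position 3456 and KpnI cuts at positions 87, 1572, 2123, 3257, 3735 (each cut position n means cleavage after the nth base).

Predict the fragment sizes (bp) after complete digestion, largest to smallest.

Combined cut positions (sorted): 87, 1572, 2123, 3257, 3456, 3735.
Circular molecule, 6 cuts → 6 fragments:
  1572 − 87 = 1485 bp
  2123 − 1572 = 551 bp
  3257 − 2123 = 1134 bp
  3456 − 3257 = 199 bp
  3735 − 3456 = 279 bp
  wrap: 4094 − 3735 + 87 = 446 bp
Sorted largest to smallest: 1485, 1134, 551, 446, 279, 199 bp.

1485, 1134, 551, 446, 279, 199 bp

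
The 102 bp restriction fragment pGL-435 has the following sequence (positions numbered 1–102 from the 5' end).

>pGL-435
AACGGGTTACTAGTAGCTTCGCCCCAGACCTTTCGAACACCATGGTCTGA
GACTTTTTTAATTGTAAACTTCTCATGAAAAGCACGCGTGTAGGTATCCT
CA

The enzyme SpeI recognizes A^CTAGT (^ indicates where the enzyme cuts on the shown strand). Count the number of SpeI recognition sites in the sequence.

1

ACTAGT occurs starting at position 9.
SpeI cuts at 1 site.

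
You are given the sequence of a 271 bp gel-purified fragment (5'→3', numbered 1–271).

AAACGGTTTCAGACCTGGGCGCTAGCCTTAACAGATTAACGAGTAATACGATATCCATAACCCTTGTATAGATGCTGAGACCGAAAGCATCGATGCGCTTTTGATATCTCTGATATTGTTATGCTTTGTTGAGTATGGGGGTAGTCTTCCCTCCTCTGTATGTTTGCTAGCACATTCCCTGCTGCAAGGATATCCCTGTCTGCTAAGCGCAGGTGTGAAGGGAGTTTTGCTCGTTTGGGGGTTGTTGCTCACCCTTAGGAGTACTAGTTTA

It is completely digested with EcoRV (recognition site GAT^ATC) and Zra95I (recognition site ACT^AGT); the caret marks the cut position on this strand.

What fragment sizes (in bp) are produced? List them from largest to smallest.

86, 74, 53, 52, 6 bp

EcoRV sites (GATATC) start at positions 50, 103, 189.
EcoRV cuts after base 3 of each site, so after positions 52, 105, 191.
The Zra95I site (ACTAGT) starts at position 263.
Zra95I cuts after base 3 of each site, so after position 265.
Combined cut positions: 52, 105, 191, 265.
Linear molecule, 4 cuts → 5 fragments:
  1–52 → 52 bp
  53–105 → 53 bp
  106–191 → 86 bp
  192–265 → 74 bp
  266–271 → 6 bp
Sorted largest to smallest: 86, 74, 53, 52, 6 bp.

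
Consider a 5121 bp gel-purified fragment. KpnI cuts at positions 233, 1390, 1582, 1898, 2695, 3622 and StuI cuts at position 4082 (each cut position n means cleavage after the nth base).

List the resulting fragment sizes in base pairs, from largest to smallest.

Combined cut positions (sorted): 233, 1390, 1582, 1898, 2695, 3622, 4082.
Linear molecule, 7 cuts → 8 fragments:
  233 − 0 = 233 bp
  1390 − 233 = 1157 bp
  1582 − 1390 = 192 bp
  1898 − 1582 = 316 bp
  2695 − 1898 = 797 bp
  3622 − 2695 = 927 bp
  4082 − 3622 = 460 bp
  5121 − 4082 = 1039 bp
Sorted largest to smallest: 1157, 1039, 927, 797, 460, 316, 233, 192 bp.

1157, 1039, 927, 797, 460, 316, 233, 192 bp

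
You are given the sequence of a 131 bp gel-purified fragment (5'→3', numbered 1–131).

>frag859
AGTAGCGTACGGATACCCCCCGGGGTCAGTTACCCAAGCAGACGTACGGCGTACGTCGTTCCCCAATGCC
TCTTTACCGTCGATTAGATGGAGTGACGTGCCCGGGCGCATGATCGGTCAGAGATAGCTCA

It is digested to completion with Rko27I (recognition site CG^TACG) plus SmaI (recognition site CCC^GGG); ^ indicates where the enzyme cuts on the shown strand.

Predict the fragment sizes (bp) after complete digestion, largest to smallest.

52, 28, 23, 14, 7, 7 bp

Rko27I sites (CGTACG) start at positions 6, 43, 50.
Rko27I cuts after base 2 of each site, so after positions 7, 44, 51.
SmaI sites (CCCGGG) start at positions 19, 101.
SmaI cuts after base 3 of each site, so after positions 21, 103.
Combined cut positions: 7, 21, 44, 51, 103.
Linear molecule, 5 cuts → 6 fragments:
  1–7 → 7 bp
  8–21 → 14 bp
  22–44 → 23 bp
  45–51 → 7 bp
  52–103 → 52 bp
  104–131 → 28 bp
Sorted largest to smallest: 52, 28, 23, 14, 7, 7 bp.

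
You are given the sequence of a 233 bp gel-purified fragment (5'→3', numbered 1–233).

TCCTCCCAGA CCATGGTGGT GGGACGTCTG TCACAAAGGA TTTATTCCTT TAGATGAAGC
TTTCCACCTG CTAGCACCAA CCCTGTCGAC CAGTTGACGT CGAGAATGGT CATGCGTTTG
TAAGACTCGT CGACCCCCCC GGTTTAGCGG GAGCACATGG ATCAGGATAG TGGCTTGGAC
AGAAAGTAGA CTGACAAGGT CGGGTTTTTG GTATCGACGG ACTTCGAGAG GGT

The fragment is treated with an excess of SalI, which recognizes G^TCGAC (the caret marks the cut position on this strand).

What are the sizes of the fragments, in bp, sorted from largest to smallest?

SalI sites (GTCGAC) start at positions 85, 129.
SalI cuts after the first base of each site, so after positions 85, 129.
Linear molecule, 2 cuts → 3 fragments:
  1–85 → 85 bp
  86–129 → 44 bp
  130–233 → 104 bp
Sorted largest to smallest: 104, 85, 44 bp.

104, 85, 44 bp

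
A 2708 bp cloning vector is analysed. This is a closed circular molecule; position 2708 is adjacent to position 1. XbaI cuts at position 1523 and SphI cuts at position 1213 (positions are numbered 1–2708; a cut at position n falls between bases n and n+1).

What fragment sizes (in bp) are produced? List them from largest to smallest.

Combined cut positions (sorted): 1213, 1523.
Circular molecule, 2 cuts → 2 fragments:
  1523 − 1213 = 310 bp
  wrap: 2708 − 1523 + 1213 = 2398 bp
Sorted largest to smallest: 2398, 310 bp.

2398, 310 bp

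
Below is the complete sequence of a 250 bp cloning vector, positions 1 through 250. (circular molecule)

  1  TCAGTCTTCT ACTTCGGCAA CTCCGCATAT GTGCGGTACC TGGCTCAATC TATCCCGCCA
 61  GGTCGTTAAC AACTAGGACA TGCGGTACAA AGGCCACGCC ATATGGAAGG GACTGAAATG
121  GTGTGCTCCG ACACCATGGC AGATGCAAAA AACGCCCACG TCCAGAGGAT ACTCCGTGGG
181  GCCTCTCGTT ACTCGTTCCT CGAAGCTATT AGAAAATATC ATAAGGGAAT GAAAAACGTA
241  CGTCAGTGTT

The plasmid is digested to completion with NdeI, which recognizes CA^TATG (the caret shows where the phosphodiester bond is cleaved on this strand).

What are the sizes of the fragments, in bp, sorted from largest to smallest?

176, 74 bp

NdeI sites (CATATG) start at positions 26, 100.
NdeI cuts after base 2 of each site, so after positions 27, 101.
Circular molecule, 2 cuts → 2 fragments:
  28–101 → 74 bp
  102–250 then 1–27 → 149 + 27 = 176 bp
Sorted largest to smallest: 176, 74 bp.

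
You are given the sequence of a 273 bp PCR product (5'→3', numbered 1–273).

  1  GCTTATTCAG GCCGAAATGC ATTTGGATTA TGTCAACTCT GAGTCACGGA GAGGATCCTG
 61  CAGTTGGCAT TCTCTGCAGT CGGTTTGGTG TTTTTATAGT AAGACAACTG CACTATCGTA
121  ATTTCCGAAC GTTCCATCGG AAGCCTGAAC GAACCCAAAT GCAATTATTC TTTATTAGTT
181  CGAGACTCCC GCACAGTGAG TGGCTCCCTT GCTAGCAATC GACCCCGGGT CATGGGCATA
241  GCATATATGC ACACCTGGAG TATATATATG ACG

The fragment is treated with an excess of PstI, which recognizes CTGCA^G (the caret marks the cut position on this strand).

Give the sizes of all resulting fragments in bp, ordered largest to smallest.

PstI sites (CTGCAG) start at positions 58, 74.
PstI cuts after base 5 of each site (before the last base), so after positions 62, 78.
Linear molecule, 2 cuts → 3 fragments:
  1–62 → 62 bp
  63–78 → 16 bp
  79–273 → 195 bp
Sorted largest to smallest: 195, 62, 16 bp.

195, 62, 16 bp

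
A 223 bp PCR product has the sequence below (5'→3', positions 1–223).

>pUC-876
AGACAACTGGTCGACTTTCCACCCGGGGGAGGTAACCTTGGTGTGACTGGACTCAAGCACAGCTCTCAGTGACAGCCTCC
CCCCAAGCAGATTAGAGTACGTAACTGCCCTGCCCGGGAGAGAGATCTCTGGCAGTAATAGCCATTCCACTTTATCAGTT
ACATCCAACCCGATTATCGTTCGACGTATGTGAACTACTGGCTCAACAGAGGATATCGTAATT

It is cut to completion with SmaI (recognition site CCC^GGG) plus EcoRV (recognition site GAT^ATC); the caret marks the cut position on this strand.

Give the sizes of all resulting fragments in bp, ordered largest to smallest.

SmaI sites (CCCGGG) start at positions 22, 113.
SmaI cuts after base 3 of each site, so after positions 24, 115.
The EcoRV site (GATATC) starts at position 212.
EcoRV cuts after base 3 of each site, so after position 214.
Combined cut positions: 24, 115, 214.
Linear molecule, 3 cuts → 4 fragments:
  1–24 → 24 bp
  25–115 → 91 bp
  116–214 → 99 bp
  215–223 → 9 bp
Sorted largest to smallest: 99, 91, 24, 9 bp.

99, 91, 24, 9 bp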